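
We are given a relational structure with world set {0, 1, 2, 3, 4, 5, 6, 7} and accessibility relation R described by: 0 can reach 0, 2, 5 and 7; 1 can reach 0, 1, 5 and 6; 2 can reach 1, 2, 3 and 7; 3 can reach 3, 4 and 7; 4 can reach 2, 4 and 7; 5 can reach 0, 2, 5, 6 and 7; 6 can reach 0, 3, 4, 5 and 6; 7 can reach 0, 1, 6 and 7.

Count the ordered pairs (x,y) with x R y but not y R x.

Enumerating: (0,2), (1,0), (1,5), (1,6), (2,1), (2,3), (2,7), (3,4), (3,7), (4,2), (4,7), (5,2), (5,7), (6,0), (6,3), (6,4), (7,1), (7,6).

18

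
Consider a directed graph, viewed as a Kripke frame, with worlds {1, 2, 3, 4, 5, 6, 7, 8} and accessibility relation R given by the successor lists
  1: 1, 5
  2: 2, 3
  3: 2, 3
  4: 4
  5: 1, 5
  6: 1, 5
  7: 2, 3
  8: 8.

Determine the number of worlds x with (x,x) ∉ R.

Enumerating: 6, 7.

2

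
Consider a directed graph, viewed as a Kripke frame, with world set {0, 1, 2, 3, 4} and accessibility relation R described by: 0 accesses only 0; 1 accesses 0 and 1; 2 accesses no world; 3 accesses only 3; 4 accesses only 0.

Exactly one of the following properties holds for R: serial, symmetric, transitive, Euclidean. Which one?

Serial: no — 2 has no R-successor.
Symmetric: no — 1 R 0 but not 0 R 1.
Transitive: yes — every two-step R-path is closed by a direct edge.
Euclidean: no — 1 R 0 and 1 R 1, but not 0 R 1.
Only transitive holds.

transitive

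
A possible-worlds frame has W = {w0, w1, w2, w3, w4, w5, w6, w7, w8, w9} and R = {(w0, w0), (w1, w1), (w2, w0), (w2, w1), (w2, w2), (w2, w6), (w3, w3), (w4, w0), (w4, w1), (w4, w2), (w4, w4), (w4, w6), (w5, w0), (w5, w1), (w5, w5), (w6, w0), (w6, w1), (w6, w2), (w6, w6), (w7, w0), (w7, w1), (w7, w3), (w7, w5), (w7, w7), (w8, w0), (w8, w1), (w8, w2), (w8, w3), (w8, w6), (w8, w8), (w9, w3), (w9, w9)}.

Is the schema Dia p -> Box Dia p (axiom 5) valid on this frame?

By correspondence theory, 5 is valid on a frame iff R is Euclidean.
Euclidean: no — w2 R w0 and w2 R w1, but not w0 R w1.

No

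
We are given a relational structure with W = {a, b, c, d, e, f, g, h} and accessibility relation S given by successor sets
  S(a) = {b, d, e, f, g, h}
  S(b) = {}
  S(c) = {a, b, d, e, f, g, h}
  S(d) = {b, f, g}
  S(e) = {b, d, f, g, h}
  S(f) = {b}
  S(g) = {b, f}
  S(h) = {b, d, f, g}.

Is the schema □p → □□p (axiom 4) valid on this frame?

Yes

The schema 4 characterises exactly the transitive frames.
Transitive: yes — every two-step S-path is closed by a direct edge.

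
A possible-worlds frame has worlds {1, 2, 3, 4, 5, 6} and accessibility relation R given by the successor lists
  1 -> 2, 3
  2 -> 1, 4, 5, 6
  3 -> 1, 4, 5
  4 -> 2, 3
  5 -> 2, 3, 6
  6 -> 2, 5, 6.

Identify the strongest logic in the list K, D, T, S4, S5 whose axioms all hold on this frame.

Serial (axiom D): yes — every world has a successor (e.g. 1 R 2).
Reflexive (axiom T): no — 1 is not related to itself.
Transitive (axiom 4): no — 1 R 2 and 2 R 4, but not 1 R 4.
Euclidean (axiom 5): no — 1 R 2 and 1 R 3, but not 2 R 3.
So F validates K, D; T would additionally require R to be reflexive. The strongest is D.

D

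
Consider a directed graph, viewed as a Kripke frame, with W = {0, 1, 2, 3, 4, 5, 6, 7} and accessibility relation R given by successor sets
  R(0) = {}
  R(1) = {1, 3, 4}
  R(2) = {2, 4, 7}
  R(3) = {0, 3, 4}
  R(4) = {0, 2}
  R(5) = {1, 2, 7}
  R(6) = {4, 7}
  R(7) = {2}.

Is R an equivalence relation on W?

No

Reflexive: no — 0 is not related to itself.
Symmetric: no — 1 R 3 but not 3 R 1.
Transitive: no — 1 R 3 and 3 R 0, but not 1 R 0.
So R is not an equivalence relation.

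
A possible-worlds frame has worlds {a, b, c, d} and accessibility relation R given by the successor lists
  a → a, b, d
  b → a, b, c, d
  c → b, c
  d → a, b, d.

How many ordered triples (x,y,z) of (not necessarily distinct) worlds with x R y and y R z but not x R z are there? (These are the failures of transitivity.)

Enumerating: (a,b,c), (c,b,a), (c,b,d), (d,b,c).

4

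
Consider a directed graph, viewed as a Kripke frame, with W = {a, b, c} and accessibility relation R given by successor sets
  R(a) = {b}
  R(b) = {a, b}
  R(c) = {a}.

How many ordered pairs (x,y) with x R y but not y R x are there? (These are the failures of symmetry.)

1

Enumerating: (c,a).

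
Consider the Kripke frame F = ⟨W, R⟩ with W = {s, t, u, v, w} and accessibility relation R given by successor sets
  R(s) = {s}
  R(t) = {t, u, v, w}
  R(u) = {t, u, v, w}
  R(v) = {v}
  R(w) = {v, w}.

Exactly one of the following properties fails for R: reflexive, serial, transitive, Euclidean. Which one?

Euclidean

Reflexive: yes — every world is R-related to itself.
Serial: yes — every world has a successor (e.g. s R s).
Transitive: yes — every two-step R-path is closed by a direct edge.
Euclidean: no — t R v and t R u, but not v R u.
Only Euclidean fails.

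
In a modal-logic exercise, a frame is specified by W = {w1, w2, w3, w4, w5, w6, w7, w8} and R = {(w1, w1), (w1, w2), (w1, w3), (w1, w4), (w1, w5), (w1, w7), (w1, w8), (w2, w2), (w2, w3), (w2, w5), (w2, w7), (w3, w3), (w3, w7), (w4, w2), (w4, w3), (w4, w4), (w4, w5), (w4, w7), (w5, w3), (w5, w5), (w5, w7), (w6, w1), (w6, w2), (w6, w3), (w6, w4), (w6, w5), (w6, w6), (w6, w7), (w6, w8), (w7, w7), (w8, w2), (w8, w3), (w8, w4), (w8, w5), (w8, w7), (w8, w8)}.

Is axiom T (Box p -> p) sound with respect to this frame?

Yes

Axiom T corresponds to the accessibility relation being reflexive.
Reflexive: yes — every world is R-related to itself.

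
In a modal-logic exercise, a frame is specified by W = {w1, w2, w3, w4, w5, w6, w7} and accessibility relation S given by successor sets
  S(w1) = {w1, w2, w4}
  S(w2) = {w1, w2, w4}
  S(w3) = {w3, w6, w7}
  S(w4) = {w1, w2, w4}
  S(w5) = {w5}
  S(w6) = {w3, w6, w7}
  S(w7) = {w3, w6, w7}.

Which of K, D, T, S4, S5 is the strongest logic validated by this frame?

S5

Serial (axiom D): yes — every world has a successor (e.g. w1 S w1).
Reflexive (axiom T): yes — every world is S-related to itself.
Transitive (axiom 4): yes — every two-step S-path is closed by a direct edge.
Euclidean (axiom 5): yes — any two successors of a common world are S-related.
So F validates K, D, T, S4, S5. The strongest is S5.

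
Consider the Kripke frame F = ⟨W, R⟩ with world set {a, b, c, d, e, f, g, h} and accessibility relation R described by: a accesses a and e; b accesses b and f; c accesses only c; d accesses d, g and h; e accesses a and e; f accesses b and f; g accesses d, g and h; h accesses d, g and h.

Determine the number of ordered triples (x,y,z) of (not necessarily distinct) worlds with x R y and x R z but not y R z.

R is Euclidean; there are no such tuples.

0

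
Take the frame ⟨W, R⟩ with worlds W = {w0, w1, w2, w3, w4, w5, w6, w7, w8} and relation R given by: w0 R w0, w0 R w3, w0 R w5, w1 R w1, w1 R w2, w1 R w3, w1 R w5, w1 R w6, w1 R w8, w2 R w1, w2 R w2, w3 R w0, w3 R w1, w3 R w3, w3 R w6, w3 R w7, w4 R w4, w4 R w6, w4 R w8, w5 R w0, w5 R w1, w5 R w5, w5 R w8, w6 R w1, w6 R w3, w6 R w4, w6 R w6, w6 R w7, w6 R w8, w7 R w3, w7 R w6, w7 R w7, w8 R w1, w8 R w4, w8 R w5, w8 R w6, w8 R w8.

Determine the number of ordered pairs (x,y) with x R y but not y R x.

R is symmetric; there are no such tuples.

0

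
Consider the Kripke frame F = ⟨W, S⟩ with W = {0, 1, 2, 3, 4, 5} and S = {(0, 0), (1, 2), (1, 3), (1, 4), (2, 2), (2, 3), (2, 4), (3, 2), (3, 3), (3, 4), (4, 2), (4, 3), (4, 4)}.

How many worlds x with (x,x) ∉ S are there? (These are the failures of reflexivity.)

2

Enumerating: 1, 5.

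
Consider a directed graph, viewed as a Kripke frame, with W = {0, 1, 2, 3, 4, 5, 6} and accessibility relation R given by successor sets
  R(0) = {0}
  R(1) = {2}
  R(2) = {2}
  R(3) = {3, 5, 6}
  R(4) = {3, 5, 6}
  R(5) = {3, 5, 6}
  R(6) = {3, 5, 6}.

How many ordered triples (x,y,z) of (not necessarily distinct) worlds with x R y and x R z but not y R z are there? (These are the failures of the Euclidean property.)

R is Euclidean; there are no such tuples.

0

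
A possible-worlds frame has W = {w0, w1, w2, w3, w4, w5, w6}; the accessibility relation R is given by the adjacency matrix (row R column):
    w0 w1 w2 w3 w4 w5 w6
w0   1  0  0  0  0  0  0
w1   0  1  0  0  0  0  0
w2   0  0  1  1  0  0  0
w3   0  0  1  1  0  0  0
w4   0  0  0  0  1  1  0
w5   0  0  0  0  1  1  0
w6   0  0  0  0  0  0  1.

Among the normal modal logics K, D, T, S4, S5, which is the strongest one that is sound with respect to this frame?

S5

Serial (axiom D): yes — every world has a successor (e.g. w0 R w0).
Reflexive (axiom T): yes — every world is R-related to itself.
Transitive (axiom 4): yes — every two-step R-path is closed by a direct edge.
Euclidean (axiom 5): yes — any two successors of a common world are R-related.
So F validates K, D, T, S4, S5. The strongest is S5.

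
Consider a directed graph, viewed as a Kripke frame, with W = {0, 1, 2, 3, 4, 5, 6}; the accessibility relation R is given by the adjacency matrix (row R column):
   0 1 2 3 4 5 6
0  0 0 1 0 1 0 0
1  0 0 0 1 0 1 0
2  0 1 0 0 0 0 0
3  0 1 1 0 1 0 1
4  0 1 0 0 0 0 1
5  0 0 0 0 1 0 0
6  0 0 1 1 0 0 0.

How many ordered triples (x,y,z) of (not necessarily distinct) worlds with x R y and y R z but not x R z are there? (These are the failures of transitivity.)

Enumerating: (0,2,1), (0,4,1), (0,4,6), (1,3,1), (1,3,2), (1,3,4), (1,3,6), (1,5,4), (2,1,3), (2,1,5), (3,1,3), (3,1,5), … and 11 more.
Total: 23.

23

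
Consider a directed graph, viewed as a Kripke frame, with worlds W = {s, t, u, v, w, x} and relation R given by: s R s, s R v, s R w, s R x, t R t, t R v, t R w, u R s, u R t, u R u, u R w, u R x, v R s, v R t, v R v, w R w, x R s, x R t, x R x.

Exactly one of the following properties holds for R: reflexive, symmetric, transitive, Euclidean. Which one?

Reflexive: yes — every world is R-related to itself.
Symmetric: no — s R w but not w R s.
Transitive: no — s R v and v R t, but not s R t.
Euclidean: no — s R v and s R w, but not v R w.
Only reflexive holds.

reflexive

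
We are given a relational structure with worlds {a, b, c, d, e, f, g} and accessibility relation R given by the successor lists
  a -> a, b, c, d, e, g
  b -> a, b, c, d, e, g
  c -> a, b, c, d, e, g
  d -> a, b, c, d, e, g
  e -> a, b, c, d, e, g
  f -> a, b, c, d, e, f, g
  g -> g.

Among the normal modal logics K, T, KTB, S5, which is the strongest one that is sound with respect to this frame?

Reflexive (axiom T): yes — every world is R-related to itself.
Symmetric (axiom B): no — a R g but not g R a.
Euclidean (axiom 5): no — a R g and a R b, but not g R b.
So F validates K, T; KTB would additionally require R to be symmetric. The strongest is T.

T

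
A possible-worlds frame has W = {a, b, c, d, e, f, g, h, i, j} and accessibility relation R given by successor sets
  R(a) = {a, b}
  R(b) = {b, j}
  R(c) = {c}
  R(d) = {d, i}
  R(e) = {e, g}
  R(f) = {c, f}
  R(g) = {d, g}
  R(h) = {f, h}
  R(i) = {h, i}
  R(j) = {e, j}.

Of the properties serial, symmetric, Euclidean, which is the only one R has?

Serial: yes — every world has a successor (e.g. a R a).
Symmetric: no — a R b but not b R a.
Euclidean: no — a R b and a R a, but not b R a.
Only serial holds.

serial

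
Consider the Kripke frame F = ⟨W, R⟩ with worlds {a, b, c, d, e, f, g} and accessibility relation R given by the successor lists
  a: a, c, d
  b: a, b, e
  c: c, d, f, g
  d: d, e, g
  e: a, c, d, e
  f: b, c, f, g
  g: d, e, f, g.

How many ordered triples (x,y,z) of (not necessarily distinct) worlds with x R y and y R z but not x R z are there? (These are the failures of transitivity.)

26

Enumerating: (a,c,f), (a,c,g), (a,d,e), (a,d,g), (b,a,c), (b,a,d), (b,e,c), (b,e,d), (c,d,e), (c,f,b), (c,g,e), (d,e,a), … and 14 more.
Total: 26.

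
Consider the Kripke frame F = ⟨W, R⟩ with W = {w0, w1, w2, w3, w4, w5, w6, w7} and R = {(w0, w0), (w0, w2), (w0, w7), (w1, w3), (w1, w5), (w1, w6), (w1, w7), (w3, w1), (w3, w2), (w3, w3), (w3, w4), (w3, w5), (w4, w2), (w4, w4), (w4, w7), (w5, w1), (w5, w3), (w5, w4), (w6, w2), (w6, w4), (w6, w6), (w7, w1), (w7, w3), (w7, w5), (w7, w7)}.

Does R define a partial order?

Reflexive: no — w1 is not related to itself.
Transitive: no — w0 R w7 and w7 R w1, but not w0 R w1.
Antisymmetric: no — w1 R w3 and w3 R w1 with w1 ≠ w3.
So R is not a partial order.

No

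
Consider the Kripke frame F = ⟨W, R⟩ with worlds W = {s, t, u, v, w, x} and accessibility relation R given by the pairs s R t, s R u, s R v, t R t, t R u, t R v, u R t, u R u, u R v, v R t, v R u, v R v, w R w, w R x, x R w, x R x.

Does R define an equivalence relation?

Reflexive: no — s is not related to itself.
Symmetric: no — s R t but not t R s.
Transitive: yes — every two-step R-path is closed by a direct edge.
So R is not an equivalence relation.

No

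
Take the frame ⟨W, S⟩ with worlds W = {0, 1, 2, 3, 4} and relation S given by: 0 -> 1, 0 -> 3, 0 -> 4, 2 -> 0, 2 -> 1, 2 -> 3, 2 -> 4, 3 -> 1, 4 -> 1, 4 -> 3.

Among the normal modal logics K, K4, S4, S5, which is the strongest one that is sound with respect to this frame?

Transitive (axiom 4): yes — every two-step S-path is closed by a direct edge.
Reflexive (axiom T): no — 0 is not related to itself.
Euclidean (axiom 5): no — 0 S 1 and 0 S 3, but not 1 S 3.
So F validates K, K4; S4 would additionally require S to be reflexive. The strongest is K4.

K4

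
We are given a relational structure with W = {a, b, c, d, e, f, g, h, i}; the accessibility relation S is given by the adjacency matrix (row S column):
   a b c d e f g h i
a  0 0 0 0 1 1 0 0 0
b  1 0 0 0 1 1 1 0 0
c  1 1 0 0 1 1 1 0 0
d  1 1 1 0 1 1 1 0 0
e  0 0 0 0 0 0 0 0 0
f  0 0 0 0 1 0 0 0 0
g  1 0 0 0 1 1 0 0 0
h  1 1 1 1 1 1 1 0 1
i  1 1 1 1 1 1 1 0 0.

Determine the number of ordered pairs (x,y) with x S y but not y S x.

36

Enumerating: (a,e), (a,f), (b,a), (b,e), (b,f), (b,g), (c,a), (c,b), (c,e), (c,f), (c,g), (d,a), … and 24 more.
Total: 36.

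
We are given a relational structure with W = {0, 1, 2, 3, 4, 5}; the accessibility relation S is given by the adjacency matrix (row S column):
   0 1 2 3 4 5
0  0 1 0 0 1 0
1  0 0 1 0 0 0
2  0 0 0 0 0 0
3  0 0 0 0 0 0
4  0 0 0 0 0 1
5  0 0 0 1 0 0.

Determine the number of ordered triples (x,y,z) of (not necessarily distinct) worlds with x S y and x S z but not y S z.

Enumerating: (0,1,1), (0,1,4), (0,4,1), (0,4,4), (1,2,2), (4,5,5), (5,3,3).

7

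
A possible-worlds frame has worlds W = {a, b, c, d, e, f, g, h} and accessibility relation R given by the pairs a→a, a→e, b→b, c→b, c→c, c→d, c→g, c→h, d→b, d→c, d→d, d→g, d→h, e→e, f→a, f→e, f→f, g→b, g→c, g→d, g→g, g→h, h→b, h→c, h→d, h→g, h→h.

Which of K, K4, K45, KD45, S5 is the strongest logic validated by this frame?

Transitive (axiom 4): yes — every two-step R-path is closed by a direct edge.
Euclidean (axiom 5): no — c R b and c R d, but not b R d.
Serial (axiom D): yes — every world has a successor (e.g. a R a).
Reflexive (axiom T): yes — every world is R-related to itself.
So F validates K, K4; K45 would additionally require R to be Euclidean. The strongest is K4.

K4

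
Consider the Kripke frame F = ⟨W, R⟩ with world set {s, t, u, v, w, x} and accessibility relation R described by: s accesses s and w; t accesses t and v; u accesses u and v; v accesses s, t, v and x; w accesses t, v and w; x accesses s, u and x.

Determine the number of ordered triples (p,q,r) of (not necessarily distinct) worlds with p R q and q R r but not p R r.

Enumerating: (s,w,t), (s,w,v), (t,v,s), (t,v,x), (u,v,s), (u,v,t), (u,v,x), (v,s,w), (v,x,u), (w,v,s), (w,v,x), (x,s,w), (x,u,v).

13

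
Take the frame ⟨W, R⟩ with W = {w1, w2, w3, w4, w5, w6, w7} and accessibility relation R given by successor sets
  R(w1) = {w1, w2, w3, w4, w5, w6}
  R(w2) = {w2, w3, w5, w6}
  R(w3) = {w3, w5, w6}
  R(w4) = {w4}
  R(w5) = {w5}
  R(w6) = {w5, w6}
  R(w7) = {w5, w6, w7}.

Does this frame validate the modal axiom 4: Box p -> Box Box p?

Yes

By correspondence theory, 4 is valid on a frame iff R is transitive.
Transitive: yes — every two-step R-path is closed by a direct edge.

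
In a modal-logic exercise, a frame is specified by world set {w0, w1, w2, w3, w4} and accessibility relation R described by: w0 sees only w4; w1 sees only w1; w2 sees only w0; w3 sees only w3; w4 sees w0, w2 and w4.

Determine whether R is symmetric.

No

Symmetric: no — w2 R w0 but not w0 R w2.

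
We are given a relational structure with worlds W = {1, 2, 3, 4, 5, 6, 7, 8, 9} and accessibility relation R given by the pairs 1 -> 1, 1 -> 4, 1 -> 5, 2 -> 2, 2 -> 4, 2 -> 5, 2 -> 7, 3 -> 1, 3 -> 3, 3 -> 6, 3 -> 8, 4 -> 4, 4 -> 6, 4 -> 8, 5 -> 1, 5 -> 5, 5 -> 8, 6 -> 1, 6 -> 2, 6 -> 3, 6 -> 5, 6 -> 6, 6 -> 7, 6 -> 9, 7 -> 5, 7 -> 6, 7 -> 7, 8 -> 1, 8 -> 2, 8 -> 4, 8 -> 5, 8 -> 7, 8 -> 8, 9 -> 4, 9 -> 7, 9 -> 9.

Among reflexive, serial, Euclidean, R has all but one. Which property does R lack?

Reflexive: yes — every world is R-related to itself.
Serial: yes — every world has a successor (e.g. 1 R 1).
Euclidean: no — 1 R 4 and 1 R 5, but not 4 R 5.
Only Euclidean fails.

Euclidean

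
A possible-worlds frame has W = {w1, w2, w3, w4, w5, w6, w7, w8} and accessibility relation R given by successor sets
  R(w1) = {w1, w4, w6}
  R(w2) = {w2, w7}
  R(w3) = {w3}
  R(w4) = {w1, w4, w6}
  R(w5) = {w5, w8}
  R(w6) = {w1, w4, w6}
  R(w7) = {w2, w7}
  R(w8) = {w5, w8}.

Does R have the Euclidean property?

Euclidean: yes — any two successors of a common world are R-related.

Yes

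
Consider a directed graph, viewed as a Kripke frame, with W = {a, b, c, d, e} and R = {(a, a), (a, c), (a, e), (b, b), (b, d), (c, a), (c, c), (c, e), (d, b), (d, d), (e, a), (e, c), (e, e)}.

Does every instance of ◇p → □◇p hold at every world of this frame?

By correspondence theory, 5 is valid on a frame iff R is Euclidean.
Euclidean: yes — any two successors of a common world are R-related.

Yes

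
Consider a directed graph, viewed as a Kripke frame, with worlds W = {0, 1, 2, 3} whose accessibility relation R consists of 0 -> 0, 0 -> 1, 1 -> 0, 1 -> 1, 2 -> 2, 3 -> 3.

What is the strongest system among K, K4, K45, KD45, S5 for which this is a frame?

Transitive (axiom 4): yes — every two-step R-path is closed by a direct edge.
Euclidean (axiom 5): yes — any two successors of a common world are R-related.
Serial (axiom D): yes — every world has a successor (e.g. 0 R 0).
Reflexive (axiom T): yes — every world is R-related to itself.
So F validates K, K4, K45, KD45, S5. The strongest is S5.

S5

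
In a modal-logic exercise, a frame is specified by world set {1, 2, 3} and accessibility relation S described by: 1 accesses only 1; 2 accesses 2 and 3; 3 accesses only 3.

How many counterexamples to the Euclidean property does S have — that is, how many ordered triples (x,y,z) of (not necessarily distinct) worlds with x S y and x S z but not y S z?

1

Enumerating: (2,3,2).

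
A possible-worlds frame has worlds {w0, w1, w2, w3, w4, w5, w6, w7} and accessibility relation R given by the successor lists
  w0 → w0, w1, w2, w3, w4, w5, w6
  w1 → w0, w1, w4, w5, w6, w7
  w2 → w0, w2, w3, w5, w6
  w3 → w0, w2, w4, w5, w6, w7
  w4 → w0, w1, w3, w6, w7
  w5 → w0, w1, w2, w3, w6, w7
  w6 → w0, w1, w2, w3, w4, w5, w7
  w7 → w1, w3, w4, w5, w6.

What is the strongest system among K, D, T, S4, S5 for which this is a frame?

Serial (axiom D): yes — every world has a successor (e.g. w0 R w0).
Reflexive (axiom T): no — w3 is not related to itself.
Transitive (axiom 4): no — w0 R w1 and w1 R w7, but not w0 R w7.
Euclidean (axiom 5): no — w0 R w1 and w0 R w2, but not w1 R w2.
So F validates K, D; T would additionally require R to be reflexive. The strongest is D.

D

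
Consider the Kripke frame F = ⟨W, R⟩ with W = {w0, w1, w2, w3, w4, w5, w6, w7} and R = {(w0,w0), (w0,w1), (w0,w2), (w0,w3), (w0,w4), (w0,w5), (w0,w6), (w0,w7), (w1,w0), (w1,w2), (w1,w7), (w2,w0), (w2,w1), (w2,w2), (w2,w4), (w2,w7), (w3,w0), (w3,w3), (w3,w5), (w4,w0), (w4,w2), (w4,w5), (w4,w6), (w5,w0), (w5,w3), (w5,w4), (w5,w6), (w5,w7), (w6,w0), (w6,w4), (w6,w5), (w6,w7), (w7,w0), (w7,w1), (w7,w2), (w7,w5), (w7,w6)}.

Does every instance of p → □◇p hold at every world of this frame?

The schema B characterises exactly the symmetric frames.
Symmetric: yes — every pair in R has its reverse in R.

Yes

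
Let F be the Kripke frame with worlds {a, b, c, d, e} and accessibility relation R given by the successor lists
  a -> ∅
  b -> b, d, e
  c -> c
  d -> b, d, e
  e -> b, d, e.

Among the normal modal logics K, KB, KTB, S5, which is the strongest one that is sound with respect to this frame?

KB

Symmetric (axiom B): yes — every pair in R has its reverse in R.
Reflexive (axiom T): no — a is not related to itself.
Euclidean (axiom 5): yes — any two successors of a common world are R-related.
So F validates K, KB; KTB would additionally require R to be reflexive. The strongest is KB.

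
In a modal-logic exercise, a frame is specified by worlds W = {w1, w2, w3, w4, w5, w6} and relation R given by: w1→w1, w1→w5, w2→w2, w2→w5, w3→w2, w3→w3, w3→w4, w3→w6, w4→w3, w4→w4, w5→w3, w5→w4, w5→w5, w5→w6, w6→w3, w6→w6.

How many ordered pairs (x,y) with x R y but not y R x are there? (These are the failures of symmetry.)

6

Enumerating: (w1,w5), (w2,w5), (w3,w2), (w5,w3), (w5,w4), (w5,w6).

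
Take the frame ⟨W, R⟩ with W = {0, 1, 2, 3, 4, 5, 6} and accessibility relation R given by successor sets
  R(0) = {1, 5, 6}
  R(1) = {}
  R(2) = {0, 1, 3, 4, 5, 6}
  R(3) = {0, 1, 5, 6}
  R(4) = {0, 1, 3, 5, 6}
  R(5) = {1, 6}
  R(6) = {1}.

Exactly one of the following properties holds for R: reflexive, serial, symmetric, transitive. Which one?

Reflexive: no — 0 is not related to itself.
Serial: no — 1 has no R-successor.
Symmetric: no — 0 R 1 but not 1 R 0.
Transitive: yes — every two-step R-path is closed by a direct edge.
Only transitive holds.

transitive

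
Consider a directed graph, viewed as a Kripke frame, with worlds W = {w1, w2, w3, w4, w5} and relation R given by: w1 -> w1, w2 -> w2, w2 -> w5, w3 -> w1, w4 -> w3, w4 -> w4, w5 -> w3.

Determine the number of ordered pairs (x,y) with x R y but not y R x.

Enumerating: (w2,w5), (w3,w1), (w4,w3), (w5,w3).

4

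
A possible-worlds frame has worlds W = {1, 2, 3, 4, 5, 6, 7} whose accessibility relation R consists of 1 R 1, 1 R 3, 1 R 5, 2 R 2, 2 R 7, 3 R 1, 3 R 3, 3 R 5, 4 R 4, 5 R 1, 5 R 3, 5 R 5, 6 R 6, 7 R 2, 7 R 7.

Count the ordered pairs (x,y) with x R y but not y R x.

R is symmetric; there are no such tuples.

0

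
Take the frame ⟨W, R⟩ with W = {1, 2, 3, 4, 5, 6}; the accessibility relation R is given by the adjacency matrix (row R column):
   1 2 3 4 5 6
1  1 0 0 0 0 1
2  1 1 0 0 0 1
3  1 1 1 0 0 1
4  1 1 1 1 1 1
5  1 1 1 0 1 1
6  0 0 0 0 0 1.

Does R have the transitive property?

Yes

Transitive: yes — every two-step R-path is closed by a direct edge.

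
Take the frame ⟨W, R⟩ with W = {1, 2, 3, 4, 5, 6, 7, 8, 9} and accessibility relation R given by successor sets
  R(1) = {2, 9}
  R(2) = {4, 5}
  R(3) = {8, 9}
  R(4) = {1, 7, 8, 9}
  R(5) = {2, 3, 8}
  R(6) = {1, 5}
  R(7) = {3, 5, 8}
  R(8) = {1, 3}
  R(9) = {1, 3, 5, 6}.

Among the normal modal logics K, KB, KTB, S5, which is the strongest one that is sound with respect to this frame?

Symmetric (axiom B): no — 1 R 2 but not 2 R 1.
Reflexive (axiom T): no — 1 is not related to itself.
Euclidean (axiom 5): no — 1 R 2 and 1 R 9, but not 2 R 9.
So F validates K; KB would additionally require R to be symmetric. The strongest is K.

K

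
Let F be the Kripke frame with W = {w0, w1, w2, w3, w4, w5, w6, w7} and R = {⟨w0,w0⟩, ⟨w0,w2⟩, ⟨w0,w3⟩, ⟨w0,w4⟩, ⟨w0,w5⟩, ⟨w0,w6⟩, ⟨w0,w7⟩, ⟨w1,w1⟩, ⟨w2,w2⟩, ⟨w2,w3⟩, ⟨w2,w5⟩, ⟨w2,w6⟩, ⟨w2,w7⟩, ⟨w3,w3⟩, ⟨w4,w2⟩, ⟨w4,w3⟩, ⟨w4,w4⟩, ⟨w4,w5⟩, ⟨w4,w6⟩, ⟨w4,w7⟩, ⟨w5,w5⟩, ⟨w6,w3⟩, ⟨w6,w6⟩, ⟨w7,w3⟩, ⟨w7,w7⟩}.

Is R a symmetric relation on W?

No

Symmetric: no — w0 R w2 but not w2 R w0.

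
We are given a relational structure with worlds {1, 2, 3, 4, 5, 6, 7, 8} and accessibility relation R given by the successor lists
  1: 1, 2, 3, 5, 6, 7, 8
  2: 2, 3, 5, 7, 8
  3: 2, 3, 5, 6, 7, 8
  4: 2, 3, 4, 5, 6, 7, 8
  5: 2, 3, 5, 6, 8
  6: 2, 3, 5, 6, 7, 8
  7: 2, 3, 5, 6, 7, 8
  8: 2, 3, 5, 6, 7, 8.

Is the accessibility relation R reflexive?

Yes

Reflexive: yes — every world is R-related to itself.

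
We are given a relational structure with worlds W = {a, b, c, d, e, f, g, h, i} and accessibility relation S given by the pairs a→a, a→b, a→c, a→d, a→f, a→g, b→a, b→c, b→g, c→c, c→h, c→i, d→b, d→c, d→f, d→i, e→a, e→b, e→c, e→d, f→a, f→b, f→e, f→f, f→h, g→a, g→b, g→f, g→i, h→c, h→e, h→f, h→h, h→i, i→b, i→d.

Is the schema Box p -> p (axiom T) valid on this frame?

No

The schema T characterises exactly the reflexive frames.
Reflexive: no — b is not related to itself.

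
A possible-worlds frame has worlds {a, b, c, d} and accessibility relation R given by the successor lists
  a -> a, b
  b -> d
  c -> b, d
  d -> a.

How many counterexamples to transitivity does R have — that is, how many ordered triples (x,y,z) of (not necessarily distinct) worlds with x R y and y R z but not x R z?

4

Enumerating: (a,b,d), (b,d,a), (c,d,a), (d,a,b).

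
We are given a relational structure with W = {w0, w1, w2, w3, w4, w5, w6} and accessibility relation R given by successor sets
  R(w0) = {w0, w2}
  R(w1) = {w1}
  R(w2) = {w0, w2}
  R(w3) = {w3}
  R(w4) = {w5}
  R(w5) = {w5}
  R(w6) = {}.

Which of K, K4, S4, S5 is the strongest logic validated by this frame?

Transitive (axiom 4): yes — every two-step R-path is closed by a direct edge.
Reflexive (axiom T): no — w4 is not related to itself.
Euclidean (axiom 5): yes — any two successors of a common world are R-related.
So F validates K, K4; S4 would additionally require R to be reflexive. The strongest is K4.

K4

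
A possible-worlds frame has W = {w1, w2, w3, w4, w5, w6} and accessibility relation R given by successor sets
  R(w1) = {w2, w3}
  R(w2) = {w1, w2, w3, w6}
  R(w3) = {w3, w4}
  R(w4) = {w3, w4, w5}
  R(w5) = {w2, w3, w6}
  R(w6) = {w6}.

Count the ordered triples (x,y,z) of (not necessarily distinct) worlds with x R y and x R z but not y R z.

16

Enumerating: (w1,w3,w2), (w2,w1,w1), (w2,w1,w6), (w2,w3,w1), (w2,w3,w2), (w2,w3,w6), (w2,w6,w1), (w2,w6,w2), (w2,w6,w3), (w4,w3,w5), (w4,w5,w4), (w4,w5,w5), (w5,w3,w2), (w5,w3,w6), (w5,w6,w2), (w5,w6,w3).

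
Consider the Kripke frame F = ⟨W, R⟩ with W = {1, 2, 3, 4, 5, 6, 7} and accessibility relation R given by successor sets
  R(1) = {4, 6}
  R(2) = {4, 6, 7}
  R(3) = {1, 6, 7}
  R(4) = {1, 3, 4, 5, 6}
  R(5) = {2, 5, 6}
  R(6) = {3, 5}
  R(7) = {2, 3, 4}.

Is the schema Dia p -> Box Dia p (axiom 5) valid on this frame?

No

Axiom 5 corresponds to the accessibility relation being Euclidean.
Euclidean: no — 1 R 6 and 1 R 4, but not 6 R 4.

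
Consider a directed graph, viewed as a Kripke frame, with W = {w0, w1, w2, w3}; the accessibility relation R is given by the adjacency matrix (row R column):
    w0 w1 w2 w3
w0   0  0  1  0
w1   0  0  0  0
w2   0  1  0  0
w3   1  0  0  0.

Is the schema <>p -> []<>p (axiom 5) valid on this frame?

Axiom 5 corresponds to the accessibility relation being Euclidean.
Euclidean: no — w0 R w2 and w0 R w2, but not w2 R w2.

No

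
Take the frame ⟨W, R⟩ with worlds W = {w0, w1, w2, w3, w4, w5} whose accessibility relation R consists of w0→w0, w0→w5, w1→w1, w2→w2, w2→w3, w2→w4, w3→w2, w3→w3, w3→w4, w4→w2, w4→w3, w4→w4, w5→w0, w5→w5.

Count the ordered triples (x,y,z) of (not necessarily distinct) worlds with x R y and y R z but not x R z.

0

R is transitive; there are no such tuples.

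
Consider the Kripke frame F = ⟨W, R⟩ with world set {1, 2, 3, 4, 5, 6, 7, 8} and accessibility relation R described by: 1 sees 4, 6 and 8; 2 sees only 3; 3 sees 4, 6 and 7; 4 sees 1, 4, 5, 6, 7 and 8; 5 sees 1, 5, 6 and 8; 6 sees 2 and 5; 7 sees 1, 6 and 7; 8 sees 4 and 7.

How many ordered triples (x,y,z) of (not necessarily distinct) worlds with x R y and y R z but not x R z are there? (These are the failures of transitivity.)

34

Enumerating: (1,4,1), (1,4,5), (1,4,7), (1,6,2), (1,6,5), (1,8,7), (2,3,4), (2,3,6), (2,3,7), (3,4,1), (3,4,5), (3,4,8), … and 22 more.
Total: 34.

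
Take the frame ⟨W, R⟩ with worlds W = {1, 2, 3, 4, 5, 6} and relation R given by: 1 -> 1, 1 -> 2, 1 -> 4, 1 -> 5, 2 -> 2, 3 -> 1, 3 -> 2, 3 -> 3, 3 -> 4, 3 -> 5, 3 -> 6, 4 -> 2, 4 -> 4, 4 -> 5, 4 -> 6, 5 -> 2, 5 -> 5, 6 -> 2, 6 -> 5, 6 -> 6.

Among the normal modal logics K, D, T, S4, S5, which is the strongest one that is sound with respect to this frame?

Serial (axiom D): yes — every world has a successor (e.g. 1 R 1).
Reflexive (axiom T): yes — every world is R-related to itself.
Transitive (axiom 4): no — 1 R 4 and 4 R 6, but not 1 R 6.
Euclidean (axiom 5): no — 1 R 2 and 1 R 4, but not 2 R 4.
So F validates K, D, T; S4 would additionally require R to be transitive. The strongest is T.

T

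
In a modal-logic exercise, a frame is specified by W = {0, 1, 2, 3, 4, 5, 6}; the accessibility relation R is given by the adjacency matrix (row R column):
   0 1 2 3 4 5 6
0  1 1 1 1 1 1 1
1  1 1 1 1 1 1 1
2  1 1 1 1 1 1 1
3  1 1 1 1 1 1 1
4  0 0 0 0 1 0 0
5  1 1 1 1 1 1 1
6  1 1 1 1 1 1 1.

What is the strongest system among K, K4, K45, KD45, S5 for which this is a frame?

K4

Transitive (axiom 4): yes — every two-step R-path is closed by a direct edge.
Euclidean (axiom 5): no — 0 R 4 and 0 R 1, but not 4 R 1.
Serial (axiom D): yes — every world has a successor (e.g. 0 R 0).
Reflexive (axiom T): yes — every world is R-related to itself.
So F validates K, K4; K45 would additionally require R to be Euclidean. The strongest is K4.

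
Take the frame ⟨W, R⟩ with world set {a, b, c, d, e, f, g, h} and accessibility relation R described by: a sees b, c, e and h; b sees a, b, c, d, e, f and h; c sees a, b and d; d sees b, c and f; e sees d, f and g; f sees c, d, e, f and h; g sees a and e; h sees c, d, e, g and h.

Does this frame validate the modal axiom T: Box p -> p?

No

The schema T characterises exactly the reflexive frames.
Reflexive: no — a is not related to itself.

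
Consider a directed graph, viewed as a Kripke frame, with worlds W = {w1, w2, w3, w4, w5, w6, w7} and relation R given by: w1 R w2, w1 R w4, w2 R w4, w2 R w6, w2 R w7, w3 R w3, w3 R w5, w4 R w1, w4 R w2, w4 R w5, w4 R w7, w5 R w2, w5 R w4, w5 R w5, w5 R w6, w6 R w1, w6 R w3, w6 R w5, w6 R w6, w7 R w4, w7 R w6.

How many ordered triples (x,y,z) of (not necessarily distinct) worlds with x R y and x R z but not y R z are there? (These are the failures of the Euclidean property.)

37

Enumerating: (w1,w2,w2), (w1,w4,w4), (w2,w4,w4), (w2,w4,w6), (w2,w6,w4), (w2,w6,w7), (w2,w7,w7), (w3,w5,w3), (w4,w1,w1), (w4,w1,w5), (w4,w1,w7), (w4,w2,w1), … and 25 more.
Total: 37.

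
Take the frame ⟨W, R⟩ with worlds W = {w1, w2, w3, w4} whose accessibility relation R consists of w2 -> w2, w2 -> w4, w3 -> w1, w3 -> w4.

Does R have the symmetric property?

Symmetric: no — w2 R w4 but not w4 R w2.

No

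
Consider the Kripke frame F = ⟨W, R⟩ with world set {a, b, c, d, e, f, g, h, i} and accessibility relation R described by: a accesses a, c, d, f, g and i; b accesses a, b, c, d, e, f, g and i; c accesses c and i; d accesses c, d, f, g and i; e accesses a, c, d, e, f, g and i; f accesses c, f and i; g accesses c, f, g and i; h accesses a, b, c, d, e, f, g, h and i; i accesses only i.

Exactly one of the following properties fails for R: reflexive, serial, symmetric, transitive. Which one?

Reflexive: yes — every world is R-related to itself.
Serial: yes — every world has a successor (e.g. a R a).
Symmetric: no — a R c but not c R a.
Transitive: yes — every two-step R-path is closed by a direct edge.
Only symmetric fails.

symmetric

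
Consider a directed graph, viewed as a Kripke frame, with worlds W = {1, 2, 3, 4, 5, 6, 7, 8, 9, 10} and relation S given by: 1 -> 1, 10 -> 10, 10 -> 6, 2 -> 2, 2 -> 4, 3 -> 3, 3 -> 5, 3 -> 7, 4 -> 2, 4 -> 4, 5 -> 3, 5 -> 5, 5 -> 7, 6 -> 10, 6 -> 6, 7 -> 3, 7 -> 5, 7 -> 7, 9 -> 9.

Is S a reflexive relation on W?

No

Reflexive: no — 8 is not related to itself.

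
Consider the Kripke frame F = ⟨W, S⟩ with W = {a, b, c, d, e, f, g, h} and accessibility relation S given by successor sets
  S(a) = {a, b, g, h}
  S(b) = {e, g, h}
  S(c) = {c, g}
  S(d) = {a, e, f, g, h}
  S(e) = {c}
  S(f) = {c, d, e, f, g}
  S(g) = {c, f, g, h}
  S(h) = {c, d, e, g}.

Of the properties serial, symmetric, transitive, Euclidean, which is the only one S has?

Serial: yes — every world has a successor (e.g. a S a).
Symmetric: no — a S b but not b S a.
Transitive: no — a S b and b S e, but not a S e.
Euclidean: no — a S g and a S b, but not g S b.
Only serial holds.

serial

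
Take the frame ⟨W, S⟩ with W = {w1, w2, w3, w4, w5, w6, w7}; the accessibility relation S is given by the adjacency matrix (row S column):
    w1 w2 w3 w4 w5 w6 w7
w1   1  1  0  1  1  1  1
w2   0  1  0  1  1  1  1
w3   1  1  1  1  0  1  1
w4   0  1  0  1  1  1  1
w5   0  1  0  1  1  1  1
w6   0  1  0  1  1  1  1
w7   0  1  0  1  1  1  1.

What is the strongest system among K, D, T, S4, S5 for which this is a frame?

Serial (axiom D): yes — every world has a successor (e.g. w1 S w1).
Reflexive (axiom T): yes — every world is S-related to itself.
Transitive (axiom 4): no — w3 S w1 and w1 S w5, but not w3 S w5.
Euclidean (axiom 5): no — w3 S w2 and w3 S w1, but not w2 S w1.
So F validates K, D, T; S4 would additionally require S to be transitive. The strongest is T.

T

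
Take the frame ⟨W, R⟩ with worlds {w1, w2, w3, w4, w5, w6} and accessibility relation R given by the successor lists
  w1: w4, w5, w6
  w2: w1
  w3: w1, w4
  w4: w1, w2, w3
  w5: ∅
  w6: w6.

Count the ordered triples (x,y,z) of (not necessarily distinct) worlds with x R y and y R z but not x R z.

14

Enumerating: (w1,w4,w1), (w1,w4,w2), (w1,w4,w3), (w2,w1,w4), (w2,w1,w5), (w2,w1,w6), (w3,w1,w5), (w3,w1,w6), (w3,w4,w2), (w3,w4,w3), (w4,w1,w4), (w4,w1,w5), (w4,w1,w6), (w4,w3,w4).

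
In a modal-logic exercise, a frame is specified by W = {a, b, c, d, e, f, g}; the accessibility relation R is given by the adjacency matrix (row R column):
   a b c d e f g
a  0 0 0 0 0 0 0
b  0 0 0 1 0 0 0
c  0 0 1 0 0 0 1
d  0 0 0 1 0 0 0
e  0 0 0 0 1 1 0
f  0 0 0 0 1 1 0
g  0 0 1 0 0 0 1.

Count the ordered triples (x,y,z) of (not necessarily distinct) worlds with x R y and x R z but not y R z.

R is Euclidean; there are no such tuples.

0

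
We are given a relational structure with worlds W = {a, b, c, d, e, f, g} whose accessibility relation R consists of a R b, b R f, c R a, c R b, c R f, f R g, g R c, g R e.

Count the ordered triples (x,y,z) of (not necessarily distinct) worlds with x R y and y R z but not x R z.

8

Enumerating: (a,b,f), (b,f,g), (c,f,g), (f,g,c), (f,g,e), (g,c,a), (g,c,b), (g,c,f).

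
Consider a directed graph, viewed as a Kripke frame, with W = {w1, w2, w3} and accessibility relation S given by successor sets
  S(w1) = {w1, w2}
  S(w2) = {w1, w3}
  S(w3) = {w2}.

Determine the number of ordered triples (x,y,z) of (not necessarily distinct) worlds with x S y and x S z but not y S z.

5

Enumerating: (w1,w2,w2), (w2,w1,w3), (w2,w3,w1), (w2,w3,w3), (w3,w2,w2).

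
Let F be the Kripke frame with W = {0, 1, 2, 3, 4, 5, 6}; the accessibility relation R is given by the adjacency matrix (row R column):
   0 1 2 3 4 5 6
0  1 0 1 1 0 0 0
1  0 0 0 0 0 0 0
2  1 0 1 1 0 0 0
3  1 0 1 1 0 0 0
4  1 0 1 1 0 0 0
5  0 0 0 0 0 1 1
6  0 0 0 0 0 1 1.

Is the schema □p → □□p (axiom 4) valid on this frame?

Yes

The schema 4 characterises exactly the transitive frames.
Transitive: yes — every two-step R-path is closed by a direct edge.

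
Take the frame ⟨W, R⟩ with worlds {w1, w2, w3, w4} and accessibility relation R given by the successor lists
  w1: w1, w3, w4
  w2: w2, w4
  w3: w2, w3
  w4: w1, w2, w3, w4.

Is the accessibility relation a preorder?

No

Reflexive: yes — every world is R-related to itself.
Transitive: no — w1 R w3 and w3 R w2, but not w1 R w2.
So R is not a preorder.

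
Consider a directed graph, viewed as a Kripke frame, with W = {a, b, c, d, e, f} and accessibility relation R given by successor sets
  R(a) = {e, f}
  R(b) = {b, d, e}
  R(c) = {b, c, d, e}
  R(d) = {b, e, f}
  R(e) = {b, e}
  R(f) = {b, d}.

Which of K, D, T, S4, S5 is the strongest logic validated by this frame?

D

Serial (axiom D): yes — every world has a successor (e.g. a R e).
Reflexive (axiom T): no — a is not related to itself.
Transitive (axiom 4): no — a R e and e R b, but not a R b.
Euclidean (axiom 5): no — a R e and a R f, but not e R f.
So F validates K, D; T would additionally require R to be reflexive. The strongest is D.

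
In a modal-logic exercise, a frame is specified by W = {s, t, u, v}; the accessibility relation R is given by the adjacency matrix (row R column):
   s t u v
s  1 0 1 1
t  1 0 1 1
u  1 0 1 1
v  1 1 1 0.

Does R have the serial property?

Serial: yes — every world has a successor (e.g. s R s).

Yes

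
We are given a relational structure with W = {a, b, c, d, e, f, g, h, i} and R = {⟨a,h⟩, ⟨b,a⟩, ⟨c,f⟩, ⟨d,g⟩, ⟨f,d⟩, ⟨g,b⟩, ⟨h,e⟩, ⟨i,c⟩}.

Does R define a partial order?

No

Reflexive: no — a is not related to itself.
Transitive: no — a R h and h R e, but not a R e.
Antisymmetric: yes — no distinct pair is related both ways.
So R is not a partial order.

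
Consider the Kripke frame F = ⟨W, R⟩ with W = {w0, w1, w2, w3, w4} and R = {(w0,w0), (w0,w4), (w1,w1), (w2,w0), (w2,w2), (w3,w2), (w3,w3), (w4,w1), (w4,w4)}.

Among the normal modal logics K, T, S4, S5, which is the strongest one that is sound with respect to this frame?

Reflexive (axiom T): yes — every world is R-related to itself.
Transitive (axiom 4): no — w0 R w4 and w4 R w1, but not w0 R w1.
Euclidean (axiom 5): no — w0 R w4 and w0 R w0, but not w4 R w0.
So F validates K, T; S4 would additionally require R to be transitive. The strongest is T.

T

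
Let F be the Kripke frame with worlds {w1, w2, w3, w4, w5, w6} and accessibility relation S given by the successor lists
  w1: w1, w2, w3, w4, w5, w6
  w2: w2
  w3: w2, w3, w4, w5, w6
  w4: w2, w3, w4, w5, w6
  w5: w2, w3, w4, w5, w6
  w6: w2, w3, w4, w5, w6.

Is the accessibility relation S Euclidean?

Euclidean: no — w1 S w2 and w1 S w3, but not w2 S w3.

No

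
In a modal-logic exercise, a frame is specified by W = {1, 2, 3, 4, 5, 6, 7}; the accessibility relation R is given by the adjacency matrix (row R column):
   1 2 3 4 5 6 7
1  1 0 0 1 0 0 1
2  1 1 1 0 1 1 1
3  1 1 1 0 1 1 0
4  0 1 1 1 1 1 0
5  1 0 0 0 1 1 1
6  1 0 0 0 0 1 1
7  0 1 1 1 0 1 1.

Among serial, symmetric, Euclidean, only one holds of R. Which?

Serial: yes — every world has a successor (e.g. 1 R 1).
Symmetric: no — 1 R 4 but not 4 R 1.
Euclidean: no — 1 R 4 and 1 R 7, but not 4 R 7.
Only serial holds.

serial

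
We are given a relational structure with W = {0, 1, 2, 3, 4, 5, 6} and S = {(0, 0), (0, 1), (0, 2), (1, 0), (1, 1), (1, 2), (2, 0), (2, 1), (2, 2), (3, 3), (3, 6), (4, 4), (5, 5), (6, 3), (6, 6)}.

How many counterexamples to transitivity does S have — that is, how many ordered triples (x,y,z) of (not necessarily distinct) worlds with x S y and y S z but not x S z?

0

S is transitive; there are no such tuples.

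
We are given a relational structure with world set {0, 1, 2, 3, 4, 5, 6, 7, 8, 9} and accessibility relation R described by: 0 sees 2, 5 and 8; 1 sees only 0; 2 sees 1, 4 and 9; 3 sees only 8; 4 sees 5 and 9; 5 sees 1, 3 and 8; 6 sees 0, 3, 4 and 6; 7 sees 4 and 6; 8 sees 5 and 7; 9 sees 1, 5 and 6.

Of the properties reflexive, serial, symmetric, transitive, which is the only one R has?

serial

Reflexive: no — 0 is not related to itself.
Serial: yes — every world has a successor (e.g. 0 R 2).
Symmetric: no — 0 R 2 but not 2 R 0.
Transitive: no — 0 R 2 and 2 R 1, but not 0 R 1.
Only serial holds.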